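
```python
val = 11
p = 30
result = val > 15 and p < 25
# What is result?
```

Answer: False

Derivation:
Trace (tracking result):
val = 11  # -> val = 11
p = 30  # -> p = 30
result = val > 15 and p < 25  # -> result = False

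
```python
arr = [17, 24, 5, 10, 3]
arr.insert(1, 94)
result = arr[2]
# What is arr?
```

Trace (tracking arr):
arr = [17, 24, 5, 10, 3]  # -> arr = [17, 24, 5, 10, 3]
arr.insert(1, 94)  # -> arr = [17, 94, 24, 5, 10, 3]
result = arr[2]  # -> result = 24

Answer: [17, 94, 24, 5, 10, 3]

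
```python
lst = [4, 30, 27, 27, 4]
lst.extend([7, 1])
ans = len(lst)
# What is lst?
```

Trace (tracking lst):
lst = [4, 30, 27, 27, 4]  # -> lst = [4, 30, 27, 27, 4]
lst.extend([7, 1])  # -> lst = [4, 30, 27, 27, 4, 7, 1]
ans = len(lst)  # -> ans = 7

Answer: [4, 30, 27, 27, 4, 7, 1]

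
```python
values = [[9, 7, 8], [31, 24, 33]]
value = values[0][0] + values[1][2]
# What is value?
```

Answer: 42

Derivation:
Trace (tracking value):
values = [[9, 7, 8], [31, 24, 33]]  # -> values = [[9, 7, 8], [31, 24, 33]]
value = values[0][0] + values[1][2]  # -> value = 42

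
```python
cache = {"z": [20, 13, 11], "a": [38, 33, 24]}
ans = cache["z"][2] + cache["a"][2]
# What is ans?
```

Trace (tracking ans):
cache = {'z': [20, 13, 11], 'a': [38, 33, 24]}  # -> cache = {'z': [20, 13, 11], 'a': [38, 33, 24]}
ans = cache['z'][2] + cache['a'][2]  # -> ans = 35

Answer: 35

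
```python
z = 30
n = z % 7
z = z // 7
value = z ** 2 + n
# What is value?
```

Answer: 18

Derivation:
Trace (tracking value):
z = 30  # -> z = 30
n = z % 7  # -> n = 2
z = z // 7  # -> z = 4
value = z ** 2 + n  # -> value = 18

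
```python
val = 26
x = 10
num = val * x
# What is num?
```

Trace (tracking num):
val = 26  # -> val = 26
x = 10  # -> x = 10
num = val * x  # -> num = 260

Answer: 260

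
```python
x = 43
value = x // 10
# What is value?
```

Trace (tracking value):
x = 43  # -> x = 43
value = x // 10  # -> value = 4

Answer: 4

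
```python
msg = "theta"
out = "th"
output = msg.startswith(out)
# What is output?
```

Trace (tracking output):
msg = 'theta'  # -> msg = 'theta'
out = 'th'  # -> out = 'th'
output = msg.startswith(out)  # -> output = True

Answer: True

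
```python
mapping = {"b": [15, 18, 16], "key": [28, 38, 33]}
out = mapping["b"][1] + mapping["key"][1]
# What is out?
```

Trace (tracking out):
mapping = {'b': [15, 18, 16], 'key': [28, 38, 33]}  # -> mapping = {'b': [15, 18, 16], 'key': [28, 38, 33]}
out = mapping['b'][1] + mapping['key'][1]  # -> out = 56

Answer: 56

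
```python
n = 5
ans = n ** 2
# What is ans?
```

Trace (tracking ans):
n = 5  # -> n = 5
ans = n ** 2  # -> ans = 25

Answer: 25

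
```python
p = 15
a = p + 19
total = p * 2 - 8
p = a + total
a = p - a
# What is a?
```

Trace (tracking a):
p = 15  # -> p = 15
a = p + 19  # -> a = 34
total = p * 2 - 8  # -> total = 22
p = a + total  # -> p = 56
a = p - a  # -> a = 22

Answer: 22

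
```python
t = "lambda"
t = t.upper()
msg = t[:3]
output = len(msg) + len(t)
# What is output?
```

Answer: 9

Derivation:
Trace (tracking output):
t = 'lambda'  # -> t = 'lambda'
t = t.upper()  # -> t = 'LAMBDA'
msg = t[:3]  # -> msg = 'LAM'
output = len(msg) + len(t)  # -> output = 9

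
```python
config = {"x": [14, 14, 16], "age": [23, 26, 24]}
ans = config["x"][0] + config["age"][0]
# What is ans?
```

Trace (tracking ans):
config = {'x': [14, 14, 16], 'age': [23, 26, 24]}  # -> config = {'x': [14, 14, 16], 'age': [23, 26, 24]}
ans = config['x'][0] + config['age'][0]  # -> ans = 37

Answer: 37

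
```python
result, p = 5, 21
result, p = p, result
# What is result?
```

Answer: 21

Derivation:
Trace (tracking result):
result, p = (5, 21)  # -> result = 5, p = 21
result, p = (p, result)  # -> result = 21, p = 5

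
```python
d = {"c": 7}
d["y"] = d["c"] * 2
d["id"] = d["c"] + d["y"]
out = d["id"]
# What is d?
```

Trace (tracking d):
d = {'c': 7}  # -> d = {'c': 7}
d['y'] = d['c'] * 2  # -> d = {'c': 7, 'y': 14}
d['id'] = d['c'] + d['y']  # -> d = {'c': 7, 'y': 14, 'id': 21}
out = d['id']  # -> out = 21

Answer: {'c': 7, 'y': 14, 'id': 21}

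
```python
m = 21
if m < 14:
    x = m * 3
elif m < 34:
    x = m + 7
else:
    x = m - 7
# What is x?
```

Trace (tracking x):
m = 21  # -> m = 21
if m < 14:  # condition is False
elif m < 34:  # condition is True
    x = m + 7  # -> x = 28

Answer: 28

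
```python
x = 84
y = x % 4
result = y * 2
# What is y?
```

Trace (tracking y):
x = 84  # -> x = 84
y = x % 4  # -> y = 0
result = y * 2  # -> result = 0

Answer: 0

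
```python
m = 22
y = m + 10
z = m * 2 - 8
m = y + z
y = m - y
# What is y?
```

Answer: 36

Derivation:
Trace (tracking y):
m = 22  # -> m = 22
y = m + 10  # -> y = 32
z = m * 2 - 8  # -> z = 36
m = y + z  # -> m = 68
y = m - y  # -> y = 36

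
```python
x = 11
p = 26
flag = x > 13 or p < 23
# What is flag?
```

Answer: False

Derivation:
Trace (tracking flag):
x = 11  # -> x = 11
p = 26  # -> p = 26
flag = x > 13 or p < 23  # -> flag = False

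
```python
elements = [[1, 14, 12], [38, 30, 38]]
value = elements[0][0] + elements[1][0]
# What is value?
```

Trace (tracking value):
elements = [[1, 14, 12], [38, 30, 38]]  # -> elements = [[1, 14, 12], [38, 30, 38]]
value = elements[0][0] + elements[1][0]  # -> value = 39

Answer: 39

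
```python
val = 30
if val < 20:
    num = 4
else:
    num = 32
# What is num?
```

Trace (tracking num):
val = 30  # -> val = 30
if val < 20:  # condition is False
else:
    num = 32  # -> num = 32

Answer: 32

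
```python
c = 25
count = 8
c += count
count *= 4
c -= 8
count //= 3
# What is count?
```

Answer: 10

Derivation:
Trace (tracking count):
c = 25  # -> c = 25
count = 8  # -> count = 8
c += count  # -> c = 33
count *= 4  # -> count = 32
c -= 8  # -> c = 25
count //= 3  # -> count = 10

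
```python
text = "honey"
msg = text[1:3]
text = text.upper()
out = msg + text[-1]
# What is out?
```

Answer: 'onY'

Derivation:
Trace (tracking out):
text = 'honey'  # -> text = 'honey'
msg = text[1:3]  # -> msg = 'on'
text = text.upper()  # -> text = 'HONEY'
out = msg + text[-1]  # -> out = 'onY'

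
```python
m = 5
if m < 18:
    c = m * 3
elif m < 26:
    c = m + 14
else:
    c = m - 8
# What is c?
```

Answer: 15

Derivation:
Trace (tracking c):
m = 5  # -> m = 5
if m < 18:  # condition is True
    c = m * 3  # -> c = 15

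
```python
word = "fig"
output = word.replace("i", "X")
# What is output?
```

Answer: 'fXg'

Derivation:
Trace (tracking output):
word = 'fig'  # -> word = 'fig'
output = word.replace('i', 'X')  # -> output = 'fXg'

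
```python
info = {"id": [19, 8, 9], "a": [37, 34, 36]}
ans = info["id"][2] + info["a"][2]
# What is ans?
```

Trace (tracking ans):
info = {'id': [19, 8, 9], 'a': [37, 34, 36]}  # -> info = {'id': [19, 8, 9], 'a': [37, 34, 36]}
ans = info['id'][2] + info['a'][2]  # -> ans = 45

Answer: 45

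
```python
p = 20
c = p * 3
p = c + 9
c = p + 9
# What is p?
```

Answer: 69

Derivation:
Trace (tracking p):
p = 20  # -> p = 20
c = p * 3  # -> c = 60
p = c + 9  # -> p = 69
c = p + 9  # -> c = 78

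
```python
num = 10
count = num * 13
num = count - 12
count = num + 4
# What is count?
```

Answer: 122

Derivation:
Trace (tracking count):
num = 10  # -> num = 10
count = num * 13  # -> count = 130
num = count - 12  # -> num = 118
count = num + 4  # -> count = 122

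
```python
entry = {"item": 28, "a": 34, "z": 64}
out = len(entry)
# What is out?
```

Trace (tracking out):
entry = {'item': 28, 'a': 34, 'z': 64}  # -> entry = {'item': 28, 'a': 34, 'z': 64}
out = len(entry)  # -> out = 3

Answer: 3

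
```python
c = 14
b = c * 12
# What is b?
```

Answer: 168

Derivation:
Trace (tracking b):
c = 14  # -> c = 14
b = c * 12  # -> b = 168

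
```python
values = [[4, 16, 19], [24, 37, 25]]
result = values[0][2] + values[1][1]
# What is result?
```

Answer: 56

Derivation:
Trace (tracking result):
values = [[4, 16, 19], [24, 37, 25]]  # -> values = [[4, 16, 19], [24, 37, 25]]
result = values[0][2] + values[1][1]  # -> result = 56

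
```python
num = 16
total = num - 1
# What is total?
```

Trace (tracking total):
num = 16  # -> num = 16
total = num - 1  # -> total = 15

Answer: 15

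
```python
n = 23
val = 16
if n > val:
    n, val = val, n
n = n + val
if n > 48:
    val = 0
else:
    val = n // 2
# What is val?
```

Answer: 19

Derivation:
Trace (tracking val):
n = 23  # -> n = 23
val = 16  # -> val = 16
if n > val:  # condition is True
    n, val = (val, n)  # -> n = 16, val = 23
n = n + val  # -> n = 39
if n > 48:  # condition is False
else:
    val = n // 2  # -> val = 19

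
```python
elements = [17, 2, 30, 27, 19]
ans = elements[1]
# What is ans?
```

Answer: 2

Derivation:
Trace (tracking ans):
elements = [17, 2, 30, 27, 19]  # -> elements = [17, 2, 30, 27, 19]
ans = elements[1]  # -> ans = 2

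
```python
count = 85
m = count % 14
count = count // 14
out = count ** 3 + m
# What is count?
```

Trace (tracking count):
count = 85  # -> count = 85
m = count % 14  # -> m = 1
count = count // 14  # -> count = 6
out = count ** 3 + m  # -> out = 217

Answer: 6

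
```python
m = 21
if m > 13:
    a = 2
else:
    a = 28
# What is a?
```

Answer: 2

Derivation:
Trace (tracking a):
m = 21  # -> m = 21
if m > 13:  # condition is True
    a = 2  # -> a = 2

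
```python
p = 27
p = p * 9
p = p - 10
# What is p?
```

Answer: 233

Derivation:
Trace (tracking p):
p = 27  # -> p = 27
p = p * 9  # -> p = 243
p = p - 10  # -> p = 233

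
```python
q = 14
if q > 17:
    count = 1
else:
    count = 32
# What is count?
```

Trace (tracking count):
q = 14  # -> q = 14
if q > 17:  # condition is False
else:
    count = 32  # -> count = 32

Answer: 32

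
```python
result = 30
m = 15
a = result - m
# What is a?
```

Answer: 15

Derivation:
Trace (tracking a):
result = 30  # -> result = 30
m = 15  # -> m = 15
a = result - m  # -> a = 15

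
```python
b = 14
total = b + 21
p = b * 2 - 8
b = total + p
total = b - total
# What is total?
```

Answer: 20

Derivation:
Trace (tracking total):
b = 14  # -> b = 14
total = b + 21  # -> total = 35
p = b * 2 - 8  # -> p = 20
b = total + p  # -> b = 55
total = b - total  # -> total = 20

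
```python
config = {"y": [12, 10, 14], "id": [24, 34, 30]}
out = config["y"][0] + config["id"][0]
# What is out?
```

Trace (tracking out):
config = {'y': [12, 10, 14], 'id': [24, 34, 30]}  # -> config = {'y': [12, 10, 14], 'id': [24, 34, 30]}
out = config['y'][0] + config['id'][0]  # -> out = 36

Answer: 36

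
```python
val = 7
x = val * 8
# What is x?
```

Trace (tracking x):
val = 7  # -> val = 7
x = val * 8  # -> x = 56

Answer: 56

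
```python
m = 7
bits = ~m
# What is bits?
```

Trace (tracking bits):
m = 7  # -> m = 7
bits = ~m  # -> bits = -8

Answer: -8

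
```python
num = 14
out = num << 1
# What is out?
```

Answer: 28

Derivation:
Trace (tracking out):
num = 14  # -> num = 14
out = num << 1  # -> out = 28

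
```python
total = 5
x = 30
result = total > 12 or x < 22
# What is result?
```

Answer: False

Derivation:
Trace (tracking result):
total = 5  # -> total = 5
x = 30  # -> x = 30
result = total > 12 or x < 22  # -> result = False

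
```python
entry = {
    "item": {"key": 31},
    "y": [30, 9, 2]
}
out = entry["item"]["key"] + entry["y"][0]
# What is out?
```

Trace (tracking out):
entry = {'item': {'key': 31}, 'y': [30, 9, 2]}  # -> entry = {'item': {'key': 31}, 'y': [30, 9, 2]}
out = entry['item']['key'] + entry['y'][0]  # -> out = 61

Answer: 61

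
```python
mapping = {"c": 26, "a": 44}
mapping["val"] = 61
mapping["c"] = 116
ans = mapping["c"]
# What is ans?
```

Trace (tracking ans):
mapping = {'c': 26, 'a': 44}  # -> mapping = {'c': 26, 'a': 44}
mapping['val'] = 61  # -> mapping = {'c': 26, 'a': 44, 'val': 61}
mapping['c'] = 116  # -> mapping = {'c': 116, 'a': 44, 'val': 61}
ans = mapping['c']  # -> ans = 116

Answer: 116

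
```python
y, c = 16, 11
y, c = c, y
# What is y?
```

Trace (tracking y):
y, c = (16, 11)  # -> y = 16, c = 11
y, c = (c, y)  # -> y = 11, c = 16

Answer: 11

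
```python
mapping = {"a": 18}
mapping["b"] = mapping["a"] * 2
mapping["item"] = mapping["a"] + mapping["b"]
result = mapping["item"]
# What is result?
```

Answer: 54

Derivation:
Trace (tracking result):
mapping = {'a': 18}  # -> mapping = {'a': 18}
mapping['b'] = mapping['a'] * 2  # -> mapping = {'a': 18, 'b': 36}
mapping['item'] = mapping['a'] + mapping['b']  # -> mapping = {'a': 18, 'b': 36, 'item': 54}
result = mapping['item']  # -> result = 54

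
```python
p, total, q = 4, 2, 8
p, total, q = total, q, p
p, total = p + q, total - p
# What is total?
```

Answer: 6

Derivation:
Trace (tracking total):
p, total, q = (4, 2, 8)  # -> p = 4, total = 2, q = 8
p, total, q = (total, q, p)  # -> p = 2, total = 8, q = 4
p, total = (p + q, total - p)  # -> p = 6, total = 6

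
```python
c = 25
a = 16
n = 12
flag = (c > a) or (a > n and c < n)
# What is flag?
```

Answer: True

Derivation:
Trace (tracking flag):
c = 25  # -> c = 25
a = 16  # -> a = 16
n = 12  # -> n = 12
flag = c > a or (a > n and c < n)  # -> flag = True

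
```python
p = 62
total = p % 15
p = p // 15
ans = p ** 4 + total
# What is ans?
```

Answer: 258

Derivation:
Trace (tracking ans):
p = 62  # -> p = 62
total = p % 15  # -> total = 2
p = p // 15  # -> p = 4
ans = p ** 4 + total  # -> ans = 258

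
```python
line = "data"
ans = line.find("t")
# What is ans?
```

Answer: 2

Derivation:
Trace (tracking ans):
line = 'data'  # -> line = 'data'
ans = line.find('t')  # -> ans = 2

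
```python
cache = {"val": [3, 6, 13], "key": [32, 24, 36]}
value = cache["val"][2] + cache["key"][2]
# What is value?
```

Trace (tracking value):
cache = {'val': [3, 6, 13], 'key': [32, 24, 36]}  # -> cache = {'val': [3, 6, 13], 'key': [32, 24, 36]}
value = cache['val'][2] + cache['key'][2]  # -> value = 49

Answer: 49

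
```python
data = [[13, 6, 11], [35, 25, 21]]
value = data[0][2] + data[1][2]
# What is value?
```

Trace (tracking value):
data = [[13, 6, 11], [35, 25, 21]]  # -> data = [[13, 6, 11], [35, 25, 21]]
value = data[0][2] + data[1][2]  # -> value = 32

Answer: 32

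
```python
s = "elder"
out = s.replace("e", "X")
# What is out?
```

Trace (tracking out):
s = 'elder'  # -> s = 'elder'
out = s.replace('e', 'X')  # -> out = 'XldXr'

Answer: 'XldXr'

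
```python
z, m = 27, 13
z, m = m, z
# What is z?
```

Trace (tracking z):
z, m = (27, 13)  # -> z = 27, m = 13
z, m = (m, z)  # -> z = 13, m = 27

Answer: 13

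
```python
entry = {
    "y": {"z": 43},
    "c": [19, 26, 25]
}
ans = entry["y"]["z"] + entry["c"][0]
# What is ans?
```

Answer: 62

Derivation:
Trace (tracking ans):
entry = {'y': {'z': 43}, 'c': [19, 26, 25]}  # -> entry = {'y': {'z': 43}, 'c': [19, 26, 25]}
ans = entry['y']['z'] + entry['c'][0]  # -> ans = 62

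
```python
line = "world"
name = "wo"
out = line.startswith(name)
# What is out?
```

Trace (tracking out):
line = 'world'  # -> line = 'world'
name = 'wo'  # -> name = 'wo'
out = line.startswith(name)  # -> out = True

Answer: True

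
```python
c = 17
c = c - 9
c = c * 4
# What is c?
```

Answer: 32

Derivation:
Trace (tracking c):
c = 17  # -> c = 17
c = c - 9  # -> c = 8
c = c * 4  # -> c = 32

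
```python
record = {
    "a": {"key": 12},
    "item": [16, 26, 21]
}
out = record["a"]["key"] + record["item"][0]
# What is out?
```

Answer: 28

Derivation:
Trace (tracking out):
record = {'a': {'key': 12}, 'item': [16, 26, 21]}  # -> record = {'a': {'key': 12}, 'item': [16, 26, 21]}
out = record['a']['key'] + record['item'][0]  # -> out = 28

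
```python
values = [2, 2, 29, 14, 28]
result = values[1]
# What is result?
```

Answer: 2

Derivation:
Trace (tracking result):
values = [2, 2, 29, 14, 28]  # -> values = [2, 2, 29, 14, 28]
result = values[1]  # -> result = 2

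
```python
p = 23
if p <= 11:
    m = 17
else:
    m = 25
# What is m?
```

Trace (tracking m):
p = 23  # -> p = 23
if p <= 11:  # condition is False
else:
    m = 25  # -> m = 25

Answer: 25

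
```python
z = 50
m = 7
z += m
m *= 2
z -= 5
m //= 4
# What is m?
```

Trace (tracking m):
z = 50  # -> z = 50
m = 7  # -> m = 7
z += m  # -> z = 57
m *= 2  # -> m = 14
z -= 5  # -> z = 52
m //= 4  # -> m = 3

Answer: 3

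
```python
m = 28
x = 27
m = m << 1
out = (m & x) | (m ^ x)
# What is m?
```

Trace (tracking m):
m = 28  # -> m = 28
x = 27  # -> x = 27
m = m << 1  # -> m = 56
out = m & x | m ^ x  # -> out = 59

Answer: 56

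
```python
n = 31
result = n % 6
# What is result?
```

Answer: 1

Derivation:
Trace (tracking result):
n = 31  # -> n = 31
result = n % 6  # -> result = 1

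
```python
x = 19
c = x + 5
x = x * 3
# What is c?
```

Answer: 24

Derivation:
Trace (tracking c):
x = 19  # -> x = 19
c = x + 5  # -> c = 24
x = x * 3  # -> x = 57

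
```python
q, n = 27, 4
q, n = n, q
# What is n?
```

Answer: 27

Derivation:
Trace (tracking n):
q, n = (27, 4)  # -> q = 27, n = 4
q, n = (n, q)  # -> q = 4, n = 27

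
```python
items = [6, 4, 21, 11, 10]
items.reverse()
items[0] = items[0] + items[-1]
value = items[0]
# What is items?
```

Trace (tracking items):
items = [6, 4, 21, 11, 10]  # -> items = [6, 4, 21, 11, 10]
items.reverse()  # -> items = [10, 11, 21, 4, 6]
items[0] = items[0] + items[-1]  # -> items = [16, 11, 21, 4, 6]
value = items[0]  # -> value = 16

Answer: [16, 11, 21, 4, 6]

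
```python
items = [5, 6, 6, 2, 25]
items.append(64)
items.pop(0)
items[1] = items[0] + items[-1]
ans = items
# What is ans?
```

Answer: [6, 70, 2, 25, 64]

Derivation:
Trace (tracking ans):
items = [5, 6, 6, 2, 25]  # -> items = [5, 6, 6, 2, 25]
items.append(64)  # -> items = [5, 6, 6, 2, 25, 64]
items.pop(0)  # -> items = [6, 6, 2, 25, 64]
items[1] = items[0] + items[-1]  # -> items = [6, 70, 2, 25, 64]
ans = items  # -> ans = [6, 70, 2, 25, 64]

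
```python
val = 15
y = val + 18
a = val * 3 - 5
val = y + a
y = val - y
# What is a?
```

Trace (tracking a):
val = 15  # -> val = 15
y = val + 18  # -> y = 33
a = val * 3 - 5  # -> a = 40
val = y + a  # -> val = 73
y = val - y  # -> y = 40

Answer: 40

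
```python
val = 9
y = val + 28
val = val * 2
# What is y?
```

Answer: 37

Derivation:
Trace (tracking y):
val = 9  # -> val = 9
y = val + 28  # -> y = 37
val = val * 2  # -> val = 18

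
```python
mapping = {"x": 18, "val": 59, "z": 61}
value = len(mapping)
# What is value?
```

Answer: 3

Derivation:
Trace (tracking value):
mapping = {'x': 18, 'val': 59, 'z': 61}  # -> mapping = {'x': 18, 'val': 59, 'z': 61}
value = len(mapping)  # -> value = 3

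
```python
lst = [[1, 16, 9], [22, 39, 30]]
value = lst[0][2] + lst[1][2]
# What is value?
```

Trace (tracking value):
lst = [[1, 16, 9], [22, 39, 30]]  # -> lst = [[1, 16, 9], [22, 39, 30]]
value = lst[0][2] + lst[1][2]  # -> value = 39

Answer: 39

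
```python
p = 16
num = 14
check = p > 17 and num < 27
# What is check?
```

Trace (tracking check):
p = 16  # -> p = 16
num = 14  # -> num = 14
check = p > 17 and num < 27  # -> check = False

Answer: False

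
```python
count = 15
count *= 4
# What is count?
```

Trace (tracking count):
count = 15  # -> count = 15
count *= 4  # -> count = 60

Answer: 60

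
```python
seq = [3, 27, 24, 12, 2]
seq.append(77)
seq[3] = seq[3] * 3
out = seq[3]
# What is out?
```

Trace (tracking out):
seq = [3, 27, 24, 12, 2]  # -> seq = [3, 27, 24, 12, 2]
seq.append(77)  # -> seq = [3, 27, 24, 12, 2, 77]
seq[3] = seq[3] * 3  # -> seq = [3, 27, 24, 36, 2, 77]
out = seq[3]  # -> out = 36

Answer: 36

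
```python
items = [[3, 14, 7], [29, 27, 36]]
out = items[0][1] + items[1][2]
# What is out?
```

Answer: 50

Derivation:
Trace (tracking out):
items = [[3, 14, 7], [29, 27, 36]]  # -> items = [[3, 14, 7], [29, 27, 36]]
out = items[0][1] + items[1][2]  # -> out = 50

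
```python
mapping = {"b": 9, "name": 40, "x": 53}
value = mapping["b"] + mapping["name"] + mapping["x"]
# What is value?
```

Trace (tracking value):
mapping = {'b': 9, 'name': 40, 'x': 53}  # -> mapping = {'b': 9, 'name': 40, 'x': 53}
value = mapping['b'] + mapping['name'] + mapping['x']  # -> value = 102

Answer: 102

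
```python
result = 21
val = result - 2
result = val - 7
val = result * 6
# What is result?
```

Trace (tracking result):
result = 21  # -> result = 21
val = result - 2  # -> val = 19
result = val - 7  # -> result = 12
val = result * 6  # -> val = 72

Answer: 12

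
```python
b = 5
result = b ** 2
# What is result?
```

Answer: 25

Derivation:
Trace (tracking result):
b = 5  # -> b = 5
result = b ** 2  # -> result = 25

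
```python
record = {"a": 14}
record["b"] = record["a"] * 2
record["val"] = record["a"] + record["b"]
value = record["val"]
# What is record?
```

Answer: {'a': 14, 'b': 28, 'val': 42}

Derivation:
Trace (tracking record):
record = {'a': 14}  # -> record = {'a': 14}
record['b'] = record['a'] * 2  # -> record = {'a': 14, 'b': 28}
record['val'] = record['a'] + record['b']  # -> record = {'a': 14, 'b': 28, 'val': 42}
value = record['val']  # -> value = 42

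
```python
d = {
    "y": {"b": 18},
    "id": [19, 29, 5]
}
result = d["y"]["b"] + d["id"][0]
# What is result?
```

Answer: 37

Derivation:
Trace (tracking result):
d = {'y': {'b': 18}, 'id': [19, 29, 5]}  # -> d = {'y': {'b': 18}, 'id': [19, 29, 5]}
result = d['y']['b'] + d['id'][0]  # -> result = 37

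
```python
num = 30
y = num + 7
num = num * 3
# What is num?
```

Trace (tracking num):
num = 30  # -> num = 30
y = num + 7  # -> y = 37
num = num * 3  # -> num = 90

Answer: 90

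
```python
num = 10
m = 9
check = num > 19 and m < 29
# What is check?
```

Trace (tracking check):
num = 10  # -> num = 10
m = 9  # -> m = 9
check = num > 19 and m < 29  # -> check = False

Answer: False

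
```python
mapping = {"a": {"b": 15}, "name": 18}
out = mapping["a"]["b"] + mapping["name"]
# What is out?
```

Answer: 33

Derivation:
Trace (tracking out):
mapping = {'a': {'b': 15}, 'name': 18}  # -> mapping = {'a': {'b': 15}, 'name': 18}
out = mapping['a']['b'] + mapping['name']  # -> out = 33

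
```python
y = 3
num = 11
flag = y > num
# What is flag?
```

Trace (tracking flag):
y = 3  # -> y = 3
num = 11  # -> num = 11
flag = y > num  # -> flag = False

Answer: False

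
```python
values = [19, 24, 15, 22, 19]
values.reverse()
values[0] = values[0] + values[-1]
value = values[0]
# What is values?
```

Trace (tracking values):
values = [19, 24, 15, 22, 19]  # -> values = [19, 24, 15, 22, 19]
values.reverse()  # -> values = [19, 22, 15, 24, 19]
values[0] = values[0] + values[-1]  # -> values = [38, 22, 15, 24, 19]
value = values[0]  # -> value = 38

Answer: [38, 22, 15, 24, 19]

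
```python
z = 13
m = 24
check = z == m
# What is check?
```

Answer: False

Derivation:
Trace (tracking check):
z = 13  # -> z = 13
m = 24  # -> m = 24
check = z == m  # -> check = False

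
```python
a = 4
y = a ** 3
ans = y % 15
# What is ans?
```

Answer: 4

Derivation:
Trace (tracking ans):
a = 4  # -> a = 4
y = a ** 3  # -> y = 64
ans = y % 15  # -> ans = 4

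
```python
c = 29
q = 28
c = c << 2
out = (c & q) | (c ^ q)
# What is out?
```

Answer: 124

Derivation:
Trace (tracking out):
c = 29  # -> c = 29
q = 28  # -> q = 28
c = c << 2  # -> c = 116
out = c & q | c ^ q  # -> out = 124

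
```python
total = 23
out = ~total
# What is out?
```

Answer: -24

Derivation:
Trace (tracking out):
total = 23  # -> total = 23
out = ~total  # -> out = -24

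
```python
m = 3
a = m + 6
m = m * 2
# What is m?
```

Trace (tracking m):
m = 3  # -> m = 3
a = m + 6  # -> a = 9
m = m * 2  # -> m = 6

Answer: 6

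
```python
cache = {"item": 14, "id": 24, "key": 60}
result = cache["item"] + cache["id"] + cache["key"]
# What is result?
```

Answer: 98

Derivation:
Trace (tracking result):
cache = {'item': 14, 'id': 24, 'key': 60}  # -> cache = {'item': 14, 'id': 24, 'key': 60}
result = cache['item'] + cache['id'] + cache['key']  # -> result = 98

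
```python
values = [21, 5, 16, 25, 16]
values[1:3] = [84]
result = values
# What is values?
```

Answer: [21, 84, 25, 16]

Derivation:
Trace (tracking values):
values = [21, 5, 16, 25, 16]  # -> values = [21, 5, 16, 25, 16]
values[1:3] = [84]  # -> values = [21, 84, 25, 16]
result = values  # -> result = [21, 84, 25, 16]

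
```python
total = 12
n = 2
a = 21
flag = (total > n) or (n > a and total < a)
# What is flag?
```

Trace (tracking flag):
total = 12  # -> total = 12
n = 2  # -> n = 2
a = 21  # -> a = 21
flag = total > n or (n > a and total < a)  # -> flag = True

Answer: True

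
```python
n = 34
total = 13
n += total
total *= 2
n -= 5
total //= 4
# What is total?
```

Answer: 6

Derivation:
Trace (tracking total):
n = 34  # -> n = 34
total = 13  # -> total = 13
n += total  # -> n = 47
total *= 2  # -> total = 26
n -= 5  # -> n = 42
total //= 4  # -> total = 6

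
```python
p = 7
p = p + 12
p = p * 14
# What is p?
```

Answer: 266

Derivation:
Trace (tracking p):
p = 7  # -> p = 7
p = p + 12  # -> p = 19
p = p * 14  # -> p = 266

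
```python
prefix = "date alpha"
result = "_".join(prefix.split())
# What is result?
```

Trace (tracking result):
prefix = 'date alpha'  # -> prefix = 'date alpha'
result = '_'.join(prefix.split())  # -> result = 'date_alpha'

Answer: 'date_alpha'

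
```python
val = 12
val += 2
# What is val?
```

Answer: 14

Derivation:
Trace (tracking val):
val = 12  # -> val = 12
val += 2  # -> val = 14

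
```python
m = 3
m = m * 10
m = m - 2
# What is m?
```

Answer: 28

Derivation:
Trace (tracking m):
m = 3  # -> m = 3
m = m * 10  # -> m = 30
m = m - 2  # -> m = 28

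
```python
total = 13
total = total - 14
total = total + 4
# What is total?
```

Trace (tracking total):
total = 13  # -> total = 13
total = total - 14  # -> total = -1
total = total + 4  # -> total = 3

Answer: 3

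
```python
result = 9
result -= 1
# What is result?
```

Trace (tracking result):
result = 9  # -> result = 9
result -= 1  # -> result = 8

Answer: 8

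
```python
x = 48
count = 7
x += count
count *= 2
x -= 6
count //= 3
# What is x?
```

Answer: 49

Derivation:
Trace (tracking x):
x = 48  # -> x = 48
count = 7  # -> count = 7
x += count  # -> x = 55
count *= 2  # -> count = 14
x -= 6  # -> x = 49
count //= 3  # -> count = 4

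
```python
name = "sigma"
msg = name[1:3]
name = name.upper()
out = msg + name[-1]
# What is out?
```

Trace (tracking out):
name = 'sigma'  # -> name = 'sigma'
msg = name[1:3]  # -> msg = 'ig'
name = name.upper()  # -> name = 'SIGMA'
out = msg + name[-1]  # -> out = 'igA'

Answer: 'igA'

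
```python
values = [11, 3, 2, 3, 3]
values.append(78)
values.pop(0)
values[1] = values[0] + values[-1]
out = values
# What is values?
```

Answer: [3, 81, 3, 3, 78]

Derivation:
Trace (tracking values):
values = [11, 3, 2, 3, 3]  # -> values = [11, 3, 2, 3, 3]
values.append(78)  # -> values = [11, 3, 2, 3, 3, 78]
values.pop(0)  # -> values = [3, 2, 3, 3, 78]
values[1] = values[0] + values[-1]  # -> values = [3, 81, 3, 3, 78]
out = values  # -> out = [3, 81, 3, 3, 78]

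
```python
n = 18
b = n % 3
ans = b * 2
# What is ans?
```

Trace (tracking ans):
n = 18  # -> n = 18
b = n % 3  # -> b = 0
ans = b * 2  # -> ans = 0

Answer: 0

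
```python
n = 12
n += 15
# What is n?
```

Answer: 27

Derivation:
Trace (tracking n):
n = 12  # -> n = 12
n += 15  # -> n = 27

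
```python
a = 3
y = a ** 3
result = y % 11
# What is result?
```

Answer: 5

Derivation:
Trace (tracking result):
a = 3  # -> a = 3
y = a ** 3  # -> y = 27
result = y % 11  # -> result = 5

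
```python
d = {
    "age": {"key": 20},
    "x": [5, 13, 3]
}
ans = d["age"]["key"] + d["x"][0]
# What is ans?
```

Answer: 25

Derivation:
Trace (tracking ans):
d = {'age': {'key': 20}, 'x': [5, 13, 3]}  # -> d = {'age': {'key': 20}, 'x': [5, 13, 3]}
ans = d['age']['key'] + d['x'][0]  # -> ans = 25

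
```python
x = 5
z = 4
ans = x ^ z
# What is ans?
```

Answer: 1

Derivation:
Trace (tracking ans):
x = 5  # -> x = 5
z = 4  # -> z = 4
ans = x ^ z  # -> ans = 1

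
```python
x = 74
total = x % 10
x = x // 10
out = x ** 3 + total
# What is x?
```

Answer: 7

Derivation:
Trace (tracking x):
x = 74  # -> x = 74
total = x % 10  # -> total = 4
x = x // 10  # -> x = 7
out = x ** 3 + total  # -> out = 347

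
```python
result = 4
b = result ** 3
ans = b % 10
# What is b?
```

Answer: 64

Derivation:
Trace (tracking b):
result = 4  # -> result = 4
b = result ** 3  # -> b = 64
ans = b % 10  # -> ans = 4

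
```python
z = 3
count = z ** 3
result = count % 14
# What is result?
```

Answer: 13

Derivation:
Trace (tracking result):
z = 3  # -> z = 3
count = z ** 3  # -> count = 27
result = count % 14  # -> result = 13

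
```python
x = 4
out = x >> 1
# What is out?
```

Trace (tracking out):
x = 4  # -> x = 4
out = x >> 1  # -> out = 2

Answer: 2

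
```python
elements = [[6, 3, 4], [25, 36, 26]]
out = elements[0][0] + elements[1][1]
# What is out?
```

Trace (tracking out):
elements = [[6, 3, 4], [25, 36, 26]]  # -> elements = [[6, 3, 4], [25, 36, 26]]
out = elements[0][0] + elements[1][1]  # -> out = 42

Answer: 42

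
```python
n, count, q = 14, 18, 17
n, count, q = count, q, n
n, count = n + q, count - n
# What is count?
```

Answer: -1

Derivation:
Trace (tracking count):
n, count, q = (14, 18, 17)  # -> n = 14, count = 18, q = 17
n, count, q = (count, q, n)  # -> n = 18, count = 17, q = 14
n, count = (n + q, count - n)  # -> n = 32, count = -1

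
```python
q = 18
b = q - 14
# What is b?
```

Answer: 4

Derivation:
Trace (tracking b):
q = 18  # -> q = 18
b = q - 14  # -> b = 4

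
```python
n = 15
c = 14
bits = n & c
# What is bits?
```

Answer: 14

Derivation:
Trace (tracking bits):
n = 15  # -> n = 15
c = 14  # -> c = 14
bits = n & c  # -> bits = 14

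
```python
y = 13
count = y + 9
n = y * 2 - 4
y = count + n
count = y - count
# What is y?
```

Answer: 44

Derivation:
Trace (tracking y):
y = 13  # -> y = 13
count = y + 9  # -> count = 22
n = y * 2 - 4  # -> n = 22
y = count + n  # -> y = 44
count = y - count  # -> count = 22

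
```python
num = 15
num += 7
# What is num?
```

Answer: 22

Derivation:
Trace (tracking num):
num = 15  # -> num = 15
num += 7  # -> num = 22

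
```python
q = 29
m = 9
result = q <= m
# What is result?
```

Trace (tracking result):
q = 29  # -> q = 29
m = 9  # -> m = 9
result = q <= m  # -> result = False

Answer: False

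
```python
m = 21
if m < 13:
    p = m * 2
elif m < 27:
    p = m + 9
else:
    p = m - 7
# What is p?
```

Answer: 30

Derivation:
Trace (tracking p):
m = 21  # -> m = 21
if m < 13:  # condition is False
elif m < 27:  # condition is True
    p = m + 9  # -> p = 30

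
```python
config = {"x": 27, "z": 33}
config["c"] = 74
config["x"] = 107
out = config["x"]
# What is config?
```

Answer: {'x': 107, 'z': 33, 'c': 74}

Derivation:
Trace (tracking config):
config = {'x': 27, 'z': 33}  # -> config = {'x': 27, 'z': 33}
config['c'] = 74  # -> config = {'x': 27, 'z': 33, 'c': 74}
config['x'] = 107  # -> config = {'x': 107, 'z': 33, 'c': 74}
out = config['x']  # -> out = 107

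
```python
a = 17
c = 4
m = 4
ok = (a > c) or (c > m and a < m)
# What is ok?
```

Trace (tracking ok):
a = 17  # -> a = 17
c = 4  # -> c = 4
m = 4  # -> m = 4
ok = a > c or (c > m and a < m)  # -> ok = True

Answer: True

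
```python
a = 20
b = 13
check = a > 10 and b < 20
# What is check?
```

Answer: True

Derivation:
Trace (tracking check):
a = 20  # -> a = 20
b = 13  # -> b = 13
check = a > 10 and b < 20  # -> check = True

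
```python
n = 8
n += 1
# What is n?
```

Answer: 9

Derivation:
Trace (tracking n):
n = 8  # -> n = 8
n += 1  # -> n = 9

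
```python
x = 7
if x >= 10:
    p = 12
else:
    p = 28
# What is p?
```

Answer: 28

Derivation:
Trace (tracking p):
x = 7  # -> x = 7
if x >= 10:  # condition is False
else:
    p = 28  # -> p = 28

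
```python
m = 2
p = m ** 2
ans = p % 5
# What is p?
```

Answer: 4

Derivation:
Trace (tracking p):
m = 2  # -> m = 2
p = m ** 2  # -> p = 4
ans = p % 5  # -> ans = 4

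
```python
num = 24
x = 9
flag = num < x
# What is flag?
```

Answer: False

Derivation:
Trace (tracking flag):
num = 24  # -> num = 24
x = 9  # -> x = 9
flag = num < x  # -> flag = False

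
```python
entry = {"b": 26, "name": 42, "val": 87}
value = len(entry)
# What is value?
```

Answer: 3

Derivation:
Trace (tracking value):
entry = {'b': 26, 'name': 42, 'val': 87}  # -> entry = {'b': 26, 'name': 42, 'val': 87}
value = len(entry)  # -> value = 3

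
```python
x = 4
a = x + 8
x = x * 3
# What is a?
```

Trace (tracking a):
x = 4  # -> x = 4
a = x + 8  # -> a = 12
x = x * 3  # -> x = 12

Answer: 12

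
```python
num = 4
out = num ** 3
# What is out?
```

Trace (tracking out):
num = 4  # -> num = 4
out = num ** 3  # -> out = 64

Answer: 64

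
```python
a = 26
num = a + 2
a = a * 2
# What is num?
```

Trace (tracking num):
a = 26  # -> a = 26
num = a + 2  # -> num = 28
a = a * 2  # -> a = 52

Answer: 28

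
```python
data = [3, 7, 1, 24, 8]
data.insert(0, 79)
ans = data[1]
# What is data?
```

Answer: [79, 3, 7, 1, 24, 8]

Derivation:
Trace (tracking data):
data = [3, 7, 1, 24, 8]  # -> data = [3, 7, 1, 24, 8]
data.insert(0, 79)  # -> data = [79, 3, 7, 1, 24, 8]
ans = data[1]  # -> ans = 3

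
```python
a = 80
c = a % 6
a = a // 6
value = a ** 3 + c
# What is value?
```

Answer: 2199

Derivation:
Trace (tracking value):
a = 80  # -> a = 80
c = a % 6  # -> c = 2
a = a // 6  # -> a = 13
value = a ** 3 + c  # -> value = 2199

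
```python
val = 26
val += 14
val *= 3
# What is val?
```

Answer: 120

Derivation:
Trace (tracking val):
val = 26  # -> val = 26
val += 14  # -> val = 40
val *= 3  # -> val = 120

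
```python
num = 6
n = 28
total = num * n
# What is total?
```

Trace (tracking total):
num = 6  # -> num = 6
n = 28  # -> n = 28
total = num * n  # -> total = 168

Answer: 168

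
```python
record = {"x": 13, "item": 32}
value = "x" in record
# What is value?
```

Trace (tracking value):
record = {'x': 13, 'item': 32}  # -> record = {'x': 13, 'item': 32}
value = 'x' in record  # -> value = True

Answer: True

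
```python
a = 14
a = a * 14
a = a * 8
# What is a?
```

Answer: 1568

Derivation:
Trace (tracking a):
a = 14  # -> a = 14
a = a * 14  # -> a = 196
a = a * 8  # -> a = 1568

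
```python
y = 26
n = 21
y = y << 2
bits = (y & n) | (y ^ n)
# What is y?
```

Answer: 104

Derivation:
Trace (tracking y):
y = 26  # -> y = 26
n = 21  # -> n = 21
y = y << 2  # -> y = 104
bits = y & n | y ^ n  # -> bits = 125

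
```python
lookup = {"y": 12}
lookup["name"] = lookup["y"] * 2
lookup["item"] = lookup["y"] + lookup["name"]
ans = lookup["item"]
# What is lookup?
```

Answer: {'y': 12, 'name': 24, 'item': 36}

Derivation:
Trace (tracking lookup):
lookup = {'y': 12}  # -> lookup = {'y': 12}
lookup['name'] = lookup['y'] * 2  # -> lookup = {'y': 12, 'name': 24}
lookup['item'] = lookup['y'] + lookup['name']  # -> lookup = {'y': 12, 'name': 24, 'item': 36}
ans = lookup['item']  # -> ans = 36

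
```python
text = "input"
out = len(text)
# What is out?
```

Answer: 5

Derivation:
Trace (tracking out):
text = 'input'  # -> text = 'input'
out = len(text)  # -> out = 5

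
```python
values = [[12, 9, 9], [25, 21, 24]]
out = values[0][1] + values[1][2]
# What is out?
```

Trace (tracking out):
values = [[12, 9, 9], [25, 21, 24]]  # -> values = [[12, 9, 9], [25, 21, 24]]
out = values[0][1] + values[1][2]  # -> out = 33

Answer: 33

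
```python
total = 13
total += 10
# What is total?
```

Trace (tracking total):
total = 13  # -> total = 13
total += 10  # -> total = 23

Answer: 23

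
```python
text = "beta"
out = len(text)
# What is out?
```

Trace (tracking out):
text = 'beta'  # -> text = 'beta'
out = len(text)  # -> out = 4

Answer: 4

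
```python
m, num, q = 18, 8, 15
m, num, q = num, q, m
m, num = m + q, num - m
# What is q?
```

Answer: 18

Derivation:
Trace (tracking q):
m, num, q = (18, 8, 15)  # -> m = 18, num = 8, q = 15
m, num, q = (num, q, m)  # -> m = 8, num = 15, q = 18
m, num = (m + q, num - m)  # -> m = 26, num = 7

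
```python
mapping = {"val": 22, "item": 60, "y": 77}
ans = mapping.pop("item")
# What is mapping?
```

Answer: {'val': 22, 'y': 77}

Derivation:
Trace (tracking mapping):
mapping = {'val': 22, 'item': 60, 'y': 77}  # -> mapping = {'val': 22, 'item': 60, 'y': 77}
ans = mapping.pop('item')  # -> ans = 60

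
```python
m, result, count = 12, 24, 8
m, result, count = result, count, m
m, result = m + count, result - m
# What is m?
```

Trace (tracking m):
m, result, count = (12, 24, 8)  # -> m = 12, result = 24, count = 8
m, result, count = (result, count, m)  # -> m = 24, result = 8, count = 12
m, result = (m + count, result - m)  # -> m = 36, result = -16

Answer: 36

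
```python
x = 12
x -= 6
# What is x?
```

Answer: 6

Derivation:
Trace (tracking x):
x = 12  # -> x = 12
x -= 6  # -> x = 6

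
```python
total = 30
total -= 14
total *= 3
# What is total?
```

Trace (tracking total):
total = 30  # -> total = 30
total -= 14  # -> total = 16
total *= 3  # -> total = 48

Answer: 48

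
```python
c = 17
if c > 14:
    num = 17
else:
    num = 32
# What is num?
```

Trace (tracking num):
c = 17  # -> c = 17
if c > 14:  # condition is True
    num = 17  # -> num = 17

Answer: 17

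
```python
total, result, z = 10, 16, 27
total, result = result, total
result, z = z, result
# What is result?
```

Answer: 27

Derivation:
Trace (tracking result):
total, result, z = (10, 16, 27)  # -> total = 10, result = 16, z = 27
total, result = (result, total)  # -> total = 16, result = 10
result, z = (z, result)  # -> result = 27, z = 10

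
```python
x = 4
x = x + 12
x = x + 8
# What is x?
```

Answer: 24

Derivation:
Trace (tracking x):
x = 4  # -> x = 4
x = x + 12  # -> x = 16
x = x + 8  # -> x = 24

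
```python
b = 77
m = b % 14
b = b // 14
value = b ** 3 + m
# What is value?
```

Answer: 132

Derivation:
Trace (tracking value):
b = 77  # -> b = 77
m = b % 14  # -> m = 7
b = b // 14  # -> b = 5
value = b ** 3 + m  # -> value = 132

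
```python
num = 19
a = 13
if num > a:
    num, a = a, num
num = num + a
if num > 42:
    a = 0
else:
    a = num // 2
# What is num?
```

Answer: 32

Derivation:
Trace (tracking num):
num = 19  # -> num = 19
a = 13  # -> a = 13
if num > a:  # condition is True
    num, a = (a, num)  # -> num = 13, a = 19
num = num + a  # -> num = 32
if num > 42:  # condition is False
else:
    a = num // 2  # -> a = 16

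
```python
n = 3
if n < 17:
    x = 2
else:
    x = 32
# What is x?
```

Trace (tracking x):
n = 3  # -> n = 3
if n < 17:  # condition is True
    x = 2  # -> x = 2

Answer: 2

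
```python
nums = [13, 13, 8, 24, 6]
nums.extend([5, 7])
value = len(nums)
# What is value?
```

Answer: 7

Derivation:
Trace (tracking value):
nums = [13, 13, 8, 24, 6]  # -> nums = [13, 13, 8, 24, 6]
nums.extend([5, 7])  # -> nums = [13, 13, 8, 24, 6, 5, 7]
value = len(nums)  # -> value = 7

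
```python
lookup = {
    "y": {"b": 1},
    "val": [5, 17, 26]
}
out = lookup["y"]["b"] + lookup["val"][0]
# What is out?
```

Trace (tracking out):
lookup = {'y': {'b': 1}, 'val': [5, 17, 26]}  # -> lookup = {'y': {'b': 1}, 'val': [5, 17, 26]}
out = lookup['y']['b'] + lookup['val'][0]  # -> out = 6

Answer: 6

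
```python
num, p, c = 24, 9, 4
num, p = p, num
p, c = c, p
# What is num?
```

Answer: 9

Derivation:
Trace (tracking num):
num, p, c = (24, 9, 4)  # -> num = 24, p = 9, c = 4
num, p = (p, num)  # -> num = 9, p = 24
p, c = (c, p)  # -> p = 4, c = 24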